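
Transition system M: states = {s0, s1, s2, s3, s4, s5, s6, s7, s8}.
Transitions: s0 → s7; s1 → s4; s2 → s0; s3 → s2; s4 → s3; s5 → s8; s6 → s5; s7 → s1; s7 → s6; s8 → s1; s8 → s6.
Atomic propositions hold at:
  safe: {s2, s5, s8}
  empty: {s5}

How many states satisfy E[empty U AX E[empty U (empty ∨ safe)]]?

3

Sat(empty ∨ safe) = {s2, s5, s8}
E[empty U (empty ∨ safe)]: least fixpoint, start Z0 = Sat((empty ∨ safe)) = {s2, s5, s8}, add states in Sat(empty) with some successor in Z. Already a fixed point.
Sat(E[empty U (empty ∨ safe)]) = {s2, s5, s8}
Sat(AX E[empty U (empty ∨ safe)]) = {s : every successor in {s2, s5, s8}} = {s3, s5, s6}
E[empty U AX E[empty U (empty ∨ safe)]]: least fixpoint, start Z0 = Sat(AX E[empty U (empty ∨ safe)]) = {s3, s5, s6}, add states in Sat(empty) with some successor in Z. Already a fixed point.
Sat(E[empty U AX E[empty U (empty ∨ safe)]]) = {s3, s5, s6}
|Sat(E[empty U AX E[empty U (empty ∨ safe)]])| = |{s3, s5, s6}| = 3.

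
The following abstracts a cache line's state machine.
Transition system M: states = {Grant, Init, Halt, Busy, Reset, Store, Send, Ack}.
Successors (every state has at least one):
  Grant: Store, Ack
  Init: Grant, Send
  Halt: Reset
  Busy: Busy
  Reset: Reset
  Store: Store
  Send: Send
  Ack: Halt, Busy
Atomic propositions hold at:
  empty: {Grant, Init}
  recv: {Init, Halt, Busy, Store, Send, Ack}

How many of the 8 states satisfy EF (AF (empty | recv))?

Sat(empty | recv) = {Grant, Init, Halt, Busy, Store, Send, Ack}
AF (empty | recv): least fixpoint, start Z0 = {Grant, Init, Halt, Busy, Store, Send, Ack}, add states with every successor in Z. Already a fixed point.
Sat(AF (empty | recv)) = {Grant, Init, Halt, Busy, Store, Send, Ack}
EF (AF (empty | recv)): least fixpoint, start Z0 = {Grant, Init, Halt, Busy, Store, Send, Ack}, add states with some successor in Z. Already a fixed point.
Sat(EF (AF (empty | recv))) = {Grant, Init, Halt, Busy, Store, Send, Ack}
|Sat(EF (AF (empty | recv)))| = |{Grant, Init, Halt, Busy, Store, Send, Ack}| = 7.

7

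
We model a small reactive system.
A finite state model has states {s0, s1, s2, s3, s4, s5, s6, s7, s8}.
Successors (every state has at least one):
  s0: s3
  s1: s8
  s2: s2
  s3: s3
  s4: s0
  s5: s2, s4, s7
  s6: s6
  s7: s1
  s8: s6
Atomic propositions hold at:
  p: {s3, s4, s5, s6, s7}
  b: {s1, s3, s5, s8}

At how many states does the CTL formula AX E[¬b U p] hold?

5

Sat(¬b) = {s0, s2, s4, s6, s7}
E[¬b U p]: least fixpoint, start Z0 = Sat(p) = {s3, s4, s5, s6, s7}, add states in Sat(¬b) with some successor in Z. Z1 = {s0, s3, s4, s5, s6, s7}; fixed.
Sat(E[¬b U p]) = {s0, s3, s4, s5, s6, s7}
Sat(AX E[¬b U p]) = {s : every successor in {s0, s3, s4, s5, s6, s7}} = {s0, s3, s4, s6, s8}
|Sat(AX E[¬b U p])| = |{s0, s3, s4, s6, s8}| = 5.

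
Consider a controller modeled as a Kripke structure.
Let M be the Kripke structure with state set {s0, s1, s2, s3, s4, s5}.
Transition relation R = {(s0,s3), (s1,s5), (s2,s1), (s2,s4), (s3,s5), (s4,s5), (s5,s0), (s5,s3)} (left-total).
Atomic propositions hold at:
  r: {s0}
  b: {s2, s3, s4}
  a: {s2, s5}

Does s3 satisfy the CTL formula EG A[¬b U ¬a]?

Sat(¬b) = {s0, s1, s5}
Sat(¬a) = {s0, s1, s3, s4}
A[¬b U ¬a]: least fixpoint, start Z0 = Sat(¬a) = {s0, s1, s3, s4}, add states in Sat(¬b) with every successor in Z. Z1 = {s0, s1, s3, s4, s5}; fixed.
Sat(A[¬b U ¬a]) = {s0, s1, s3, s4, s5}
EG A[¬b U ¬a]: greatest fixpoint, start Z0 = {s0, s1, s3, s4, s5}, keep only states in Sat with some successor in Z. Already a fixed point.
Sat(EG A[¬b U ¬a]) = {s0, s1, s3, s4, s5}
s3 ∈ Sat(EG A[¬b U ¬a]) = {s0, s1, s3, s4, s5}, so the formula holds at s3.

Yes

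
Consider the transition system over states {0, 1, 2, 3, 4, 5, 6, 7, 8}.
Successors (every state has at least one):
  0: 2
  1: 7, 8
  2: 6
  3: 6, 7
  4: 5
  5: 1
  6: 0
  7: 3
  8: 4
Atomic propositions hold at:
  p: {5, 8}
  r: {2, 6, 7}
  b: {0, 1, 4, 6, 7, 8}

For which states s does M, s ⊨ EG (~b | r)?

Sat(~b) = {2, 3, 5}
Sat(~b | r) = {2, 3, 5, 6, 7}
EG (~b | r): greatest fixpoint, start Z0 = {2, 3, 5, 6, 7}, keep only states in Sat with some successor in Z. Z1 = {2, 3, 7}; Z2 = {3, 7}; fixed.
Sat(EG (~b | r)) = {3, 7}

{3, 7}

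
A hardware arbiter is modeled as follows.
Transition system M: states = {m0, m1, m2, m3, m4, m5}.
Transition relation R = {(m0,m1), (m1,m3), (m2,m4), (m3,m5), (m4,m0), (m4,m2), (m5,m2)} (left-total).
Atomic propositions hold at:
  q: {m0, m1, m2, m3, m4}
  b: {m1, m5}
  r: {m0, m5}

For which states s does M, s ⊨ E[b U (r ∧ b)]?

{m5}

Sat(r ∧ b) = {m5}
E[b U (r ∧ b)]: least fixpoint, start Z0 = Sat((r ∧ b)) = {m5}, add states in Sat(b) with some successor in Z. Already a fixed point.
Sat(E[b U (r ∧ b)]) = {m5}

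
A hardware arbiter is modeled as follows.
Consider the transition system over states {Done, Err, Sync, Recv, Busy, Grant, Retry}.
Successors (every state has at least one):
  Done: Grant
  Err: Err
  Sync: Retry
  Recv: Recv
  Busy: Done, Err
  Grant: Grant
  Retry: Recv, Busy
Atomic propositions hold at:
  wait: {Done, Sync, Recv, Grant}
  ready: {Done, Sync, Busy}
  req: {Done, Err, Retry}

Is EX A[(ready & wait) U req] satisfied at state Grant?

Sat(ready & wait) = {Done, Sync}
A[(ready & wait) U req]: least fixpoint, start Z0 = Sat(req) = {Done, Err, Retry}, add states in Sat(ready & wait) with every successor in Z. Z1 = {Done, Err, Sync, Retry}; fixed.
Sat(A[(ready & wait) U req]) = {Done, Err, Sync, Retry}
Sat(EX A[(ready & wait) U req]) = {s : some successor in {Done, Err, Sync, Retry}} = {Err, Sync, Busy}
Grant ∉ Sat(EX A[(ready & wait) U req]) = {Err, Sync, Busy}, so the formula does not hold at Grant.

No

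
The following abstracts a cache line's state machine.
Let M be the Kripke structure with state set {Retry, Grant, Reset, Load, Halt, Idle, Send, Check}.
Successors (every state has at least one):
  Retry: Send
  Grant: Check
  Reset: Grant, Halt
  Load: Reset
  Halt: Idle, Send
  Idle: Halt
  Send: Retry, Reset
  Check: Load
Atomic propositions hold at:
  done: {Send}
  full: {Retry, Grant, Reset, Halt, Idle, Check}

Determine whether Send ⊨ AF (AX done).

Sat(AX done) = {s : every successor in {Send}} = {Retry}
AF (AX done): least fixpoint, start Z0 = {Retry}, add states with every successor in Z. Already a fixed point.
Sat(AF (AX done)) = {Retry}
Send ∉ Sat(AF (AX done)) = {Retry}, so the formula does not hold at Send.

No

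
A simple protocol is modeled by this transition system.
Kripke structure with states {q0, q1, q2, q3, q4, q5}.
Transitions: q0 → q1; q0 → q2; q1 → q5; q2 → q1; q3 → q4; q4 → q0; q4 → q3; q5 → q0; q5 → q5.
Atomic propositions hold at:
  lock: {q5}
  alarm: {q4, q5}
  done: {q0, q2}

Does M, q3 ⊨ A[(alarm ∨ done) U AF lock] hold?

No

Sat(alarm ∨ done) = {q0, q2, q4, q5}
AF lock: least fixpoint, start Z0 = {q5}, add states with every successor in Z. Z1 = {q1, q5}; Z2 = {q1, q2, q5}; Z3 = {q0, q1, q2, q5}; fixed.
Sat(AF lock) = {q0, q1, q2, q5}
A[(alarm ∨ done) U AF lock]: least fixpoint, start Z0 = Sat(AF lock) = {q0, q1, q2, q5}, add states in Sat(alarm ∨ done) with every successor in Z. Already a fixed point.
Sat(A[(alarm ∨ done) U AF lock]) = {q0, q1, q2, q5}
q3 ∉ Sat(A[(alarm ∨ done) U AF lock]) = {q0, q1, q2, q5}, so the formula does not hold at q3.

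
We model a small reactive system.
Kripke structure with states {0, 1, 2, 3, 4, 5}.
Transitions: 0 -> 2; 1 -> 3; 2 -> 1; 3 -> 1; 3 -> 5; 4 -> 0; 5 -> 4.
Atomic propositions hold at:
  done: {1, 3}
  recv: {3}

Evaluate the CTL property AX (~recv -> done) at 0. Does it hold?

No

Sat(~recv) = {0, 1, 2, 4, 5}
Sat(~recv -> done) = {1, 3}
Sat(AX (~recv -> done)) = {s : every successor in {1, 3}} = {1, 2}
0 ∉ Sat(AX (~recv -> done)) = {1, 2}, so the formula does not hold at 0.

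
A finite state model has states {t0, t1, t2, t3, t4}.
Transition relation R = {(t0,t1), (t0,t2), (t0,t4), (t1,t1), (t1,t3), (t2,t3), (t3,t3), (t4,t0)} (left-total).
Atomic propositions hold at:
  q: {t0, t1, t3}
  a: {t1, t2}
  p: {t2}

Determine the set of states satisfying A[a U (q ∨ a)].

{t0, t1, t2, t3}

Sat(q ∨ a) = {t0, t1, t2, t3}
A[a U (q ∨ a)]: least fixpoint, start Z0 = Sat((q ∨ a)) = {t0, t1, t2, t3}, add states in Sat(a) with every successor in Z. Already a fixed point.
Sat(A[a U (q ∨ a)]) = {t0, t1, t2, t3}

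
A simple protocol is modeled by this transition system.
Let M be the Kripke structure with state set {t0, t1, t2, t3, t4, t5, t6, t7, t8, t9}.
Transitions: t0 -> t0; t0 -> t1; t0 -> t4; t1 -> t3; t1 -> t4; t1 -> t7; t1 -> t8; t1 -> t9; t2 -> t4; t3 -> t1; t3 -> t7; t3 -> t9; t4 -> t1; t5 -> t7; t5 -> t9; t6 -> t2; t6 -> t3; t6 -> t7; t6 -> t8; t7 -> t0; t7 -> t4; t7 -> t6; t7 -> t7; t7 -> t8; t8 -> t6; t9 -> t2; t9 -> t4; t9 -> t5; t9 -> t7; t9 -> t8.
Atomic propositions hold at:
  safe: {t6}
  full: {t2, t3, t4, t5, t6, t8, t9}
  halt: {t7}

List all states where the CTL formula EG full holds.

{t3, t5, t6, t8, t9}

EG full: greatest fixpoint, start Z0 = {t2, t3, t4, t5, t6, t8, t9}, keep only states in Sat with some successor in Z. Z1 = {t2, t3, t5, t6, t8, t9}; Z2 = {t3, t5, t6, t8, t9}; fixed.
Sat(EG full) = {t3, t5, t6, t8, t9}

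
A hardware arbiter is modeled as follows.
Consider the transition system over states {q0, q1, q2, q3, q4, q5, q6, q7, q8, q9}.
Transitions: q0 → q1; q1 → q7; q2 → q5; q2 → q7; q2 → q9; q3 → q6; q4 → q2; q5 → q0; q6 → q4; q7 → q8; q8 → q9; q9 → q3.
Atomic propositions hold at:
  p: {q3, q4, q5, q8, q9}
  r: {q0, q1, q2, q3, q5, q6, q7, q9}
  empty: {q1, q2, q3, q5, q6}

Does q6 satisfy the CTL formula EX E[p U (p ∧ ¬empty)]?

Sat(¬empty) = {q0, q4, q7, q8, q9}
Sat(p ∧ ¬empty) = {q4, q8, q9}
E[p U (p ∧ ¬empty)]: least fixpoint, start Z0 = Sat((p ∧ ¬empty)) = {q4, q8, q9}, add states in Sat(p) with some successor in Z. Already a fixed point.
Sat(E[p U (p ∧ ¬empty)]) = {q4, q8, q9}
Sat(EX E[p U (p ∧ ¬empty)]) = {s : some successor in {q4, q8, q9}} = {q2, q6, q7, q8}
q6 ∈ Sat(EX E[p U (p ∧ ¬empty)]) = {q2, q6, q7, q8}, so the formula holds at q6.

Yes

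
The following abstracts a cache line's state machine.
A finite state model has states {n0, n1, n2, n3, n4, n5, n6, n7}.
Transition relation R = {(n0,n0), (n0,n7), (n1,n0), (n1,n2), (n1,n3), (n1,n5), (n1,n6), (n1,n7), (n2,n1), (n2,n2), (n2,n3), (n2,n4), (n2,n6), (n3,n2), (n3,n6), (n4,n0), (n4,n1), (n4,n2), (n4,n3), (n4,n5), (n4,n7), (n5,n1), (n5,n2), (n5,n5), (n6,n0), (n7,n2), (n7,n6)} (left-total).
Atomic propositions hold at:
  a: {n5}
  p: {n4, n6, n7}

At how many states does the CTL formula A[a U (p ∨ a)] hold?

4

Sat(p ∨ a) = {n4, n5, n6, n7}
A[a U (p ∨ a)]: least fixpoint, start Z0 = Sat((p ∨ a)) = {n4, n5, n6, n7}, add states in Sat(a) with every successor in Z. Already a fixed point.
Sat(A[a U (p ∨ a)]) = {n4, n5, n6, n7}
|Sat(A[a U (p ∨ a)])| = |{n4, n5, n6, n7}| = 4.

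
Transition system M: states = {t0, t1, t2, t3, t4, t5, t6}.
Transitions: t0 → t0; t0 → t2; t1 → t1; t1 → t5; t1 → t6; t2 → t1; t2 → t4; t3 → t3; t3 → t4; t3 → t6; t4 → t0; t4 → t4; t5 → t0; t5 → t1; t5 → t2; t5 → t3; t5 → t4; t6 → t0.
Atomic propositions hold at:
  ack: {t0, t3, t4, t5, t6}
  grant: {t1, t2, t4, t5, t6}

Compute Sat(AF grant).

AF grant: least fixpoint, start Z0 = {t1, t2, t4, t5, t6}, add states with every successor in Z. Already a fixed point.
Sat(AF grant) = {t1, t2, t4, t5, t6}

{t1, t2, t4, t5, t6}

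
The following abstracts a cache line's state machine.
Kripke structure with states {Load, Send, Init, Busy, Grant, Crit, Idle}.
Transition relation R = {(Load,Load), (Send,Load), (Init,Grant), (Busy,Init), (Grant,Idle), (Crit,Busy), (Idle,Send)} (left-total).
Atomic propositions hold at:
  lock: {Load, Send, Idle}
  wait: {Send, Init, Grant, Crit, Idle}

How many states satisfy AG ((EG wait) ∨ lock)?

EG wait: greatest fixpoint, start Z0 = {Send, Init, Grant, Crit, Idle}, keep only states in Sat with some successor in Z. Z1 = {Init, Grant, Idle}; Z2 = {Init, Grant}; Z3 = {Init}; Z4 = ∅; fixed.
Sat(EG wait) = ∅
Sat((EG wait) ∨ lock) = {Load, Send, Idle}
AG ((EG wait) ∨ lock): greatest fixpoint, start Z0 = {Load, Send, Idle}, keep only states in Sat with every successor in Z. Already a fixed point.
Sat(AG ((EG wait) ∨ lock)) = {Load, Send, Idle}
|Sat(AG ((EG wait) ∨ lock))| = |{Load, Send, Idle}| = 3.

3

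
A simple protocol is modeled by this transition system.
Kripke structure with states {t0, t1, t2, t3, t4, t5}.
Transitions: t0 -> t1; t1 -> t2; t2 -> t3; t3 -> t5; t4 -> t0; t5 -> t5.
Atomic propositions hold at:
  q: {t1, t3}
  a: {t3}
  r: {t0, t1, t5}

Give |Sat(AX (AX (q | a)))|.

Sat(q | a) = {t1, t3}
Sat(AX (q | a)) = {s : every successor in {t1, t3}} = {t0, t2}
Sat(AX (AX (q | a))) = {s : every successor in {t0, t2}} = {t1, t4}
|Sat(AX (AX (q | a)))| = |{t1, t4}| = 2.

2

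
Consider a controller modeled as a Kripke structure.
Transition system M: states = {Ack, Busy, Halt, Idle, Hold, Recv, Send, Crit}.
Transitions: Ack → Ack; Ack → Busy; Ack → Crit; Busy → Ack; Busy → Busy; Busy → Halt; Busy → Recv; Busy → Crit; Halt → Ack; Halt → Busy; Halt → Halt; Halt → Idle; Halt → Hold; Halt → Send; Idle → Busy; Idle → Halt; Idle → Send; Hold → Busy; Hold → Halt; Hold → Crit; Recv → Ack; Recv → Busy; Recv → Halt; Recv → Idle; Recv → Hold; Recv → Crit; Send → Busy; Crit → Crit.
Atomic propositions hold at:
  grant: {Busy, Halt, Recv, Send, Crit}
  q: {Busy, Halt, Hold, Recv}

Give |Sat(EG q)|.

4

EG q: greatest fixpoint, start Z0 = {Busy, Halt, Hold, Recv}, keep only states in Sat with some successor in Z. Already a fixed point.
Sat(EG q) = {Busy, Halt, Hold, Recv}
|Sat(EG q)| = |{Busy, Halt, Hold, Recv}| = 4.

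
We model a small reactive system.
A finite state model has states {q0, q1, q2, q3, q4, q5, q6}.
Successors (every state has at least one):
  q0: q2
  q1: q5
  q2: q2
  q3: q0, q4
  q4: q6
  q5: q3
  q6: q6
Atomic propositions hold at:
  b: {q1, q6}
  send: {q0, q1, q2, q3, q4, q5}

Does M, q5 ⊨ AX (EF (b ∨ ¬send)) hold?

Yes

Sat(¬send) = {q6}
Sat(b ∨ ¬send) = {q1, q6}
EF (b ∨ ¬send): least fixpoint, start Z0 = {q1, q6}, add states with some successor in Z. Z1 = {q1, q4, q6}; Z2 = {q1, q3, q4, q6}; Z3 = {q1, q3, q4, q5, q6}; fixed.
Sat(EF (b ∨ ¬send)) = {q1, q3, q4, q5, q6}
Sat(AX (EF (b ∨ ¬send))) = {s : every successor in {q1, q3, q4, q5, q6}} = {q1, q4, q5, q6}
q5 ∈ Sat(AX (EF (b ∨ ¬send))) = {q1, q4, q5, q6}, so the formula holds at q5.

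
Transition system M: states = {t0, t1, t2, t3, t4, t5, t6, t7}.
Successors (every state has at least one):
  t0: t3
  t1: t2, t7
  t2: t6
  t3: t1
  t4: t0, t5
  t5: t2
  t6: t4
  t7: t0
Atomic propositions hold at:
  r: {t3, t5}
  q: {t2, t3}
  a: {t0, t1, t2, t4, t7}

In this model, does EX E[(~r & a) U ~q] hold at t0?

No

Sat(~r) = {t0, t1, t2, t4, t6, t7}
Sat(~r & a) = {t0, t1, t2, t4, t7}
Sat(~q) = {t0, t1, t4, t5, t6, t7}
E[(~r & a) U ~q]: least fixpoint, start Z0 = Sat(~q) = {t0, t1, t4, t5, t6, t7}, add states in Sat(~r & a) with some successor in Z. Z1 = {t0, t1, t2, t4, t5, t6, t7}; fixed.
Sat(E[(~r & a) U ~q]) = {t0, t1, t2, t4, t5, t6, t7}
Sat(EX E[(~r & a) U ~q]) = {s : some successor in {t0, t1, t2, t4, t5, t6, t7}} = {t1, t2, t3, t4, t5, t6, t7}
t0 ∉ Sat(EX E[(~r & a) U ~q]) = {t1, t2, t3, t4, t5, t6, t7}, so the formula does not hold at t0.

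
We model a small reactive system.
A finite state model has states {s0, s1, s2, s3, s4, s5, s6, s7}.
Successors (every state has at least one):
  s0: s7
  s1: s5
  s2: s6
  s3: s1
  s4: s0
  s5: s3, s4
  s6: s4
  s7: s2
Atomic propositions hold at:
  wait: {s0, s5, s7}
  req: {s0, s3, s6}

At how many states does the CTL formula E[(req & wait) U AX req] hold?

Sat(req & wait) = {s0}
Sat(AX req) = {s : every successor in {s0, s3, s6}} = {s2, s4}
E[(req & wait) U AX req]: least fixpoint, start Z0 = Sat(AX req) = {s2, s4}, add states in Sat(req & wait) with some successor in Z. Already a fixed point.
Sat(E[(req & wait) U AX req]) = {s2, s4}
|Sat(E[(req & wait) U AX req])| = |{s2, s4}| = 2.

2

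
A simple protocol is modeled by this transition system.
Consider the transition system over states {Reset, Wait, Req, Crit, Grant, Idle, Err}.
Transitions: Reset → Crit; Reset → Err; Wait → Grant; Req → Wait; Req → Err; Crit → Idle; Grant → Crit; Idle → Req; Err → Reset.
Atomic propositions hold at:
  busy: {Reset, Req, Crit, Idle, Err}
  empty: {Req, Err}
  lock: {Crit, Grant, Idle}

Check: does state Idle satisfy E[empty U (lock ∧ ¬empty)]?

Sat(¬empty) = {Reset, Wait, Crit, Grant, Idle}
Sat(lock ∧ ¬empty) = {Crit, Grant, Idle}
E[empty U (lock ∧ ¬empty)]: least fixpoint, start Z0 = Sat((lock ∧ ¬empty)) = {Crit, Grant, Idle}, add states in Sat(empty) with some successor in Z. Already a fixed point.
Sat(E[empty U (lock ∧ ¬empty)]) = {Crit, Grant, Idle}
Idle ∈ Sat(E[empty U (lock ∧ ¬empty)]) = {Crit, Grant, Idle}, so the formula holds at Idle.

Yes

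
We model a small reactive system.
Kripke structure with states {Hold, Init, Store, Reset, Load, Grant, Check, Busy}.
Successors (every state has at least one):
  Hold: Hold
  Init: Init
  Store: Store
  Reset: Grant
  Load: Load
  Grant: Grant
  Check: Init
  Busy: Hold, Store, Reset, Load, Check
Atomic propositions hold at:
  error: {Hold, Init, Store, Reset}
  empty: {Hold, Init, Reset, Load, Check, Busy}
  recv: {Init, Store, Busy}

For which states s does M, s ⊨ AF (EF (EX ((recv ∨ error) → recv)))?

{Init, Store, Reset, Load, Grant, Check, Busy}

Sat(recv ∨ error) = {Hold, Init, Store, Reset, Busy}
Sat((recv ∨ error) → recv) = {Init, Store, Load, Grant, Check, Busy}
Sat(EX ((recv ∨ error) → recv)) = {s : some successor in {Init, Store, Load, Grant, Check, Busy}} = {Init, Store, Reset, Load, Grant, Check, Busy}
EF (EX ((recv ∨ error) → recv)): least fixpoint, start Z0 = {Init, Store, Reset, Load, Grant, Check, Busy}, add states with some successor in Z. Already a fixed point.
Sat(EF (EX ((recv ∨ error) → recv))) = {Init, Store, Reset, Load, Grant, Check, Busy}
AF (EF (EX ((recv ∨ error) → recv))): least fixpoint, start Z0 = {Init, Store, Reset, Load, Grant, Check, Busy}, add states with every successor in Z. Already a fixed point.
Sat(AF (EF (EX ((recv ∨ error) → recv)))) = {Init, Store, Reset, Load, Grant, Check, Busy}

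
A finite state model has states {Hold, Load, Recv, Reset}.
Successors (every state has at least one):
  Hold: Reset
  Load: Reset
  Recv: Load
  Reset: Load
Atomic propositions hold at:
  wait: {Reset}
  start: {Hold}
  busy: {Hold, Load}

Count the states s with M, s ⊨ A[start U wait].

2

A[start U wait]: least fixpoint, start Z0 = Sat(wait) = {Reset}, add states in Sat(start) with every successor in Z. Z1 = {Hold, Reset}; fixed.
Sat(A[start U wait]) = {Hold, Reset}
|Sat(A[start U wait])| = |{Hold, Reset}| = 2.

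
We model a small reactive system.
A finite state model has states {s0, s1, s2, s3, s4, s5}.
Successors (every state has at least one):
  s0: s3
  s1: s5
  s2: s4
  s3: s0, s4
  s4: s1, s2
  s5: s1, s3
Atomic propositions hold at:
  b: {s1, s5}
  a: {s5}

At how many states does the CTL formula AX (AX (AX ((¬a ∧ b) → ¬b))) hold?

3

Sat(¬a) = {s0, s1, s2, s3, s4}
Sat(¬a ∧ b) = {s1}
Sat(¬b) = {s0, s2, s3, s4}
Sat((¬a ∧ b) → ¬b) = {s0, s2, s3, s4, s5}
Sat(AX ((¬a ∧ b) → ¬b)) = {s : every successor in {s0, s2, s3, s4, s5}} = {s0, s1, s2, s3}
Sat(AX (AX ((¬a ∧ b) → ¬b))) = {s : every successor in {s0, s1, s2, s3}} = {s0, s4, s5}
Sat(AX (AX (AX ((¬a ∧ b) → ¬b)))) = {s : every successor in {s0, s4, s5}} = {s1, s2, s3}
|Sat(AX (AX (AX ((¬a ∧ b) → ¬b))))| = |{s1, s2, s3}| = 3.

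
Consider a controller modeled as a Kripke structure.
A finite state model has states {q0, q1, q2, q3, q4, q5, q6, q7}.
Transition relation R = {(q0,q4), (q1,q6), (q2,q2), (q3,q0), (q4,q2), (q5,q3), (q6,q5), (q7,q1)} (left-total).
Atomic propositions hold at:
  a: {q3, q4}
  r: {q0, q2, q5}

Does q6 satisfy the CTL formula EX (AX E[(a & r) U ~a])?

No

Sat(a & r) = ∅
Sat(~a) = {q0, q1, q2, q5, q6, q7}
E[(a & r) U ~a]: least fixpoint, start Z0 = Sat(~a) = {q0, q1, q2, q5, q6, q7}, add states in Sat(a & r) with some successor in Z. Already a fixed point.
Sat(E[(a & r) U ~a]) = {q0, q1, q2, q5, q6, q7}
Sat(AX E[(a & r) U ~a]) = {s : every successor in {q0, q1, q2, q5, q6, q7}} = {q1, q2, q3, q4, q6, q7}
Sat(EX (AX E[(a & r) U ~a])) = {s : some successor in {q1, q2, q3, q4, q6, q7}} = {q0, q1, q2, q4, q5, q7}
q6 ∉ Sat(EX (AX E[(a & r) U ~a])) = {q0, q1, q2, q4, q5, q7}, so the formula does not hold at q6.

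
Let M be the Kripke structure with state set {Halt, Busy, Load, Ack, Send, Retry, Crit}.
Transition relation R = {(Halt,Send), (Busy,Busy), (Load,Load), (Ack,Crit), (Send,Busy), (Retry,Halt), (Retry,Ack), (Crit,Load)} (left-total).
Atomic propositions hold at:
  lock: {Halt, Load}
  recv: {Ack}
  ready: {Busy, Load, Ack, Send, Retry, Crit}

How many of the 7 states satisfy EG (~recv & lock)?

Sat(~recv) = {Halt, Busy, Load, Send, Retry, Crit}
Sat(~recv & lock) = {Halt, Load}
EG (~recv & lock): greatest fixpoint, start Z0 = {Halt, Load}, keep only states in Sat with some successor in Z. Z1 = {Load}; fixed.
Sat(EG (~recv & lock)) = {Load}
|Sat(EG (~recv & lock))| = |{Load}| = 1.

1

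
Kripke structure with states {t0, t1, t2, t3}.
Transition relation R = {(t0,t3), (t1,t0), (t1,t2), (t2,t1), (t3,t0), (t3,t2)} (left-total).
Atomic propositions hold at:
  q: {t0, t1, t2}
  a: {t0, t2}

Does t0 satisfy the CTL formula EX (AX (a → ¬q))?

Sat(¬q) = {t3}
Sat(a → ¬q) = {t1, t3}
Sat(AX (a → ¬q)) = {s : every successor in {t1, t3}} = {t0, t2}
Sat(EX (AX (a → ¬q))) = {s : some successor in {t0, t2}} = {t1, t3}
t0 ∉ Sat(EX (AX (a → ¬q))) = {t1, t3}, so the formula does not hold at t0.

No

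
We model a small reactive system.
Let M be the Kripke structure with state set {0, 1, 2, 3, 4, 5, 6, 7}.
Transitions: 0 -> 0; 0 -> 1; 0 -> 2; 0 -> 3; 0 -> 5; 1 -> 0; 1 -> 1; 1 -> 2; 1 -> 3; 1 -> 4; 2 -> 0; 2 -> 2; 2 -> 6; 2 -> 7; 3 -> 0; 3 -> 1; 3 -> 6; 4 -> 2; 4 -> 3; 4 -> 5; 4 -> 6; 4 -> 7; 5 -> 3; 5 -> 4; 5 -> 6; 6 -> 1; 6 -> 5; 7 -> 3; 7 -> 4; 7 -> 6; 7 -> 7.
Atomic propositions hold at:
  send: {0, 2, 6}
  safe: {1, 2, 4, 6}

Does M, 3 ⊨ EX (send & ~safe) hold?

Yes

Sat(~safe) = {0, 3, 5, 7}
Sat(send & ~safe) = {0}
Sat(EX (send & ~safe)) = {s : some successor in {0}} = {0, 1, 2, 3}
3 ∈ Sat(EX (send & ~safe)) = {0, 1, 2, 3}, so the formula holds at 3.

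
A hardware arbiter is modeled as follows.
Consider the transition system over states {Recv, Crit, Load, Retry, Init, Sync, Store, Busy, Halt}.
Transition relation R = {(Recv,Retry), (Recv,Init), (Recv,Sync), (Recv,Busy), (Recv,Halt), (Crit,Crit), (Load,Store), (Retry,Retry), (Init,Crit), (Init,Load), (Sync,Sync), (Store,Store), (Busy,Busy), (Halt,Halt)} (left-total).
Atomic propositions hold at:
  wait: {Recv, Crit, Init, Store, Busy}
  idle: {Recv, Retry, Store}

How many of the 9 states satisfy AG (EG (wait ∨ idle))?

4

Sat(wait ∨ idle) = {Recv, Crit, Retry, Init, Store, Busy}
EG (wait ∨ idle): greatest fixpoint, start Z0 = {Recv, Crit, Retry, Init, Store, Busy}, keep only states in Sat with some successor in Z. Already a fixed point.
Sat(EG (wait ∨ idle)) = {Recv, Crit, Retry, Init, Store, Busy}
AG (EG (wait ∨ idle)): greatest fixpoint, start Z0 = {Recv, Crit, Retry, Init, Store, Busy}, keep only states in Sat with every successor in Z. Z1 = {Crit, Retry, Store, Busy}; fixed.
Sat(AG (EG (wait ∨ idle))) = {Crit, Retry, Store, Busy}
|Sat(AG (EG (wait ∨ idle)))| = |{Crit, Retry, Store, Busy}| = 4.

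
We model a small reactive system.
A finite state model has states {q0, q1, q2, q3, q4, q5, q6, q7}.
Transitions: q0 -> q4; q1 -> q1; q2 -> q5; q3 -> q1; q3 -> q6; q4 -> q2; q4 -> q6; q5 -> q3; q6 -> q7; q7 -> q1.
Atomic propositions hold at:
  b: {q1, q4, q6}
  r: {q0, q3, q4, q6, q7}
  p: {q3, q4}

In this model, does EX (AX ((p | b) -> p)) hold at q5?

Sat(p | b) = {q1, q3, q4, q6}
Sat((p | b) -> p) = {q0, q2, q3, q4, q5, q7}
Sat(AX ((p | b) -> p)) = {s : every successor in {q0, q2, q3, q4, q5, q7}} = {q0, q2, q5, q6}
Sat(EX (AX ((p | b) -> p))) = {s : some successor in {q0, q2, q5, q6}} = {q2, q3, q4}
q5 ∉ Sat(EX (AX ((p | b) -> p))) = {q2, q3, q4}, so the formula does not hold at q5.

No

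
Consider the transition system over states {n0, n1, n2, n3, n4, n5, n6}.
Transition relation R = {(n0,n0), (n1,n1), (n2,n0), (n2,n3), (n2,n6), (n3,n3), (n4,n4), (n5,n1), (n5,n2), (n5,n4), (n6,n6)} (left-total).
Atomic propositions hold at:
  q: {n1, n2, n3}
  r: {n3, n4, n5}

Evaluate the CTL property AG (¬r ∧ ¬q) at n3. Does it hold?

No

Sat(¬r) = {n0, n1, n2, n6}
Sat(¬q) = {n0, n4, n5, n6}
Sat(¬r ∧ ¬q) = {n0, n6}
AG (¬r ∧ ¬q): greatest fixpoint, start Z0 = {n0, n6}, keep only states in Sat with every successor in Z. Already a fixed point.
Sat(AG (¬r ∧ ¬q)) = {n0, n6}
n3 ∉ Sat(AG (¬r ∧ ¬q)) = {n0, n6}, so the formula does not hold at n3.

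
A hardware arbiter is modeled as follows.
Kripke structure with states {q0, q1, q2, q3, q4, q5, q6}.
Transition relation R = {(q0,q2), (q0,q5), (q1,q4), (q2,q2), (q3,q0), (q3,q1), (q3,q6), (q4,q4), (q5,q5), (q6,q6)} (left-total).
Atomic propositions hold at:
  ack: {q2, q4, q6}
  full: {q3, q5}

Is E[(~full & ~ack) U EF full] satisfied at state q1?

Sat(~full) = {q0, q1, q2, q4, q6}
Sat(~ack) = {q0, q1, q3, q5}
Sat(~full & ~ack) = {q0, q1}
EF full: least fixpoint, start Z0 = {q3, q5}, add states with some successor in Z. Z1 = {q0, q3, q5}; fixed.
Sat(EF full) = {q0, q3, q5}
E[(~full & ~ack) U EF full]: least fixpoint, start Z0 = Sat(EF full) = {q0, q3, q5}, add states in Sat(~full & ~ack) with some successor in Z. Already a fixed point.
Sat(E[(~full & ~ack) U EF full]) = {q0, q3, q5}
q1 ∉ Sat(E[(~full & ~ack) U EF full]) = {q0, q3, q5}, so the formula does not hold at q1.

No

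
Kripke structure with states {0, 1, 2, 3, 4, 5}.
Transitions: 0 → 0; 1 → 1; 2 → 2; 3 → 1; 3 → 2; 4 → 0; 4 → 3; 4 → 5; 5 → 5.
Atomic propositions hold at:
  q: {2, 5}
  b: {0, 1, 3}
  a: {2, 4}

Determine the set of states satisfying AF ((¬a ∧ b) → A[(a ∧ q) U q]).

Sat(¬a) = {0, 1, 3, 5}
Sat(¬a ∧ b) = {0, 1, 3}
Sat(a ∧ q) = {2}
A[(a ∧ q) U q]: least fixpoint, start Z0 = Sat(q) = {2, 5}, add states in Sat(a ∧ q) with every successor in Z. Already a fixed point.
Sat(A[(a ∧ q) U q]) = {2, 5}
Sat((¬a ∧ b) → A[(a ∧ q) U q]) = {2, 4, 5}
AF ((¬a ∧ b) → A[(a ∧ q) U q]): least fixpoint, start Z0 = {2, 4, 5}, add states with every successor in Z. Already a fixed point.
Sat(AF ((¬a ∧ b) → A[(a ∧ q) U q])) = {2, 4, 5}

{2, 4, 5}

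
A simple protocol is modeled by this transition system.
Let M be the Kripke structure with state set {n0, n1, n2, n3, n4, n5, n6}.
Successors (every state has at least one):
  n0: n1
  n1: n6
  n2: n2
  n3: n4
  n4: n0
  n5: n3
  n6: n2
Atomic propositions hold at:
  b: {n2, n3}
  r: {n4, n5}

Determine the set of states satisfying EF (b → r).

Sat(b → r) = {n0, n1, n4, n5, n6}
EF (b → r): least fixpoint, start Z0 = {n0, n1, n4, n5, n6}, add states with some successor in Z. Z1 = {n0, n1, n3, n4, n5, n6}; fixed.
Sat(EF (b → r)) = {n0, n1, n3, n4, n5, n6}

{n0, n1, n3, n4, n5, n6}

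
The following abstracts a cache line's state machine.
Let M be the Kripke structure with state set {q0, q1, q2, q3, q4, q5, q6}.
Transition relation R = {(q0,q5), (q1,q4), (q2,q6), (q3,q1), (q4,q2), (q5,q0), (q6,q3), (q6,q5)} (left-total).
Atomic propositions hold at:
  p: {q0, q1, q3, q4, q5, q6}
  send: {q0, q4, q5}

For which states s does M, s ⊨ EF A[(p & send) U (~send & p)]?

{q1, q2, q3, q4, q6}

Sat(p & send) = {q0, q4, q5}
Sat(~send) = {q1, q2, q3, q6}
Sat(~send & p) = {q1, q3, q6}
A[(p & send) U (~send & p)]: least fixpoint, start Z0 = Sat((~send & p)) = {q1, q3, q6}, add states in Sat(p & send) with every successor in Z. Already a fixed point.
Sat(A[(p & send) U (~send & p)]) = {q1, q3, q6}
EF A[(p & send) U (~send & p)]: least fixpoint, start Z0 = {q1, q3, q6}, add states with some successor in Z. Z1 = {q1, q2, q3, q6}; Z2 = {q1, q2, q3, q4, q6}; fixed.
Sat(EF A[(p & send) U (~send & p)]) = {q1, q2, q3, q4, q6}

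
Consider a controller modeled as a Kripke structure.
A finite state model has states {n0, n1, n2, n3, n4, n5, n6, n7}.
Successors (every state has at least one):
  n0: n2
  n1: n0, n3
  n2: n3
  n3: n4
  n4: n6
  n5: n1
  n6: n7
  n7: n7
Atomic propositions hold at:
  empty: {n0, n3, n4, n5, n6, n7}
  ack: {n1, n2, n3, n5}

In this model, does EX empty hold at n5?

No

Sat(EX empty) = {s : some successor in {n0, n3, n4, n5, n6, n7}} = {n1, n2, n3, n4, n6, n7}
n5 ∉ Sat(EX empty) = {n1, n2, n3, n4, n6, n7}, so the formula does not hold at n5.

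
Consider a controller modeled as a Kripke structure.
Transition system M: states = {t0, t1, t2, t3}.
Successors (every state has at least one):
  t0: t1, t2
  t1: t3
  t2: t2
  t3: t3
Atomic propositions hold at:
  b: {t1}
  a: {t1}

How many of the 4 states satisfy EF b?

EF b: least fixpoint, start Z0 = {t1}, add states with some successor in Z. Z1 = {t0, t1}; fixed.
Sat(EF b) = {t0, t1}
|Sat(EF b)| = |{t0, t1}| = 2.

2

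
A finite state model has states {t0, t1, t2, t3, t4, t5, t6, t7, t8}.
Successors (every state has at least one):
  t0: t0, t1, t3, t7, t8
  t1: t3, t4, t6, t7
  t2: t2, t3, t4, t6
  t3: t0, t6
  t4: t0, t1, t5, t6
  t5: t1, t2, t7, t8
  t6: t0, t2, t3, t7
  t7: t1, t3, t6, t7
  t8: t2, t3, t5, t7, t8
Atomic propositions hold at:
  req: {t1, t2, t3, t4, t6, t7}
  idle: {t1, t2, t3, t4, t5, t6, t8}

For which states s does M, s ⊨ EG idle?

EG idle: greatest fixpoint, start Z0 = {t1, t2, t3, t4, t5, t6, t8}, keep only states in Sat with some successor in Z. Already a fixed point.
Sat(EG idle) = {t1, t2, t3, t4, t5, t6, t8}

{t1, t2, t3, t4, t5, t6, t8}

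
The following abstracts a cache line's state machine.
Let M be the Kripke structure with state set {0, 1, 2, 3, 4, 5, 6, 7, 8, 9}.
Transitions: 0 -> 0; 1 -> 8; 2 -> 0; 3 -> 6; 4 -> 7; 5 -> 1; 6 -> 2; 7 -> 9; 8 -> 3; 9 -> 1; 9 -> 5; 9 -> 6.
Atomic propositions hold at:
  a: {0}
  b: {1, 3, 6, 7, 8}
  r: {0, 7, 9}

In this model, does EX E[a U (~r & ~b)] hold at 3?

Sat(~r) = {1, 2, 3, 4, 5, 6, 8}
Sat(~b) = {0, 2, 4, 5, 9}
Sat(~r & ~b) = {2, 4, 5}
E[a U (~r & ~b)]: least fixpoint, start Z0 = Sat((~r & ~b)) = {2, 4, 5}, add states in Sat(a) with some successor in Z. Already a fixed point.
Sat(E[a U (~r & ~b)]) = {2, 4, 5}
Sat(EX E[a U (~r & ~b)]) = {s : some successor in {2, 4, 5}} = {6, 9}
3 ∉ Sat(EX E[a U (~r & ~b)]) = {6, 9}, so the formula does not hold at 3.

No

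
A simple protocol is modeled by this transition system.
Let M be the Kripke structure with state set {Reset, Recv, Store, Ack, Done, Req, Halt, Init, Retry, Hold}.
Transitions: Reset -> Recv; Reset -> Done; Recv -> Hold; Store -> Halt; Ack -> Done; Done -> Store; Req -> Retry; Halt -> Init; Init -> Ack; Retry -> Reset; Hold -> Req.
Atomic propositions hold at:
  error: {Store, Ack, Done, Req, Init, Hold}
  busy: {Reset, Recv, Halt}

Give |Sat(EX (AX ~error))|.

3

Sat(~error) = {Reset, Recv, Halt, Retry}
Sat(AX ~error) = {s : every successor in {Reset, Recv, Halt, Retry}} = {Store, Req, Retry}
Sat(EX (AX ~error)) = {s : some successor in {Store, Req, Retry}} = {Done, Req, Hold}
|Sat(EX (AX ~error))| = |{Done, Req, Hold}| = 3.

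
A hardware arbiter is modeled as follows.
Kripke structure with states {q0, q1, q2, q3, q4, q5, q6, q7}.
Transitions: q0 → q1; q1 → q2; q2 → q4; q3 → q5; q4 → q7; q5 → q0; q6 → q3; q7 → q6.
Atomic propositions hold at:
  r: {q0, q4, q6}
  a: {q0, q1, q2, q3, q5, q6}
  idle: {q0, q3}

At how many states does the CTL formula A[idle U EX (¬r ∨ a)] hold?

7

Sat(¬r) = {q1, q2, q3, q5, q7}
Sat(¬r ∨ a) = {q0, q1, q2, q3, q5, q6, q7}
Sat(EX (¬r ∨ a)) = {s : some successor in {q0, q1, q2, q3, q5, q6, q7}} = {q0, q1, q3, q4, q5, q6, q7}
A[idle U EX (¬r ∨ a)]: least fixpoint, start Z0 = Sat(EX (¬r ∨ a)) = {q0, q1, q3, q4, q5, q6, q7}, add states in Sat(idle) with every successor in Z. Already a fixed point.
Sat(A[idle U EX (¬r ∨ a)]) = {q0, q1, q3, q4, q5, q6, q7}
|Sat(A[idle U EX (¬r ∨ a)])| = |{q0, q1, q3, q4, q5, q6, q7}| = 7.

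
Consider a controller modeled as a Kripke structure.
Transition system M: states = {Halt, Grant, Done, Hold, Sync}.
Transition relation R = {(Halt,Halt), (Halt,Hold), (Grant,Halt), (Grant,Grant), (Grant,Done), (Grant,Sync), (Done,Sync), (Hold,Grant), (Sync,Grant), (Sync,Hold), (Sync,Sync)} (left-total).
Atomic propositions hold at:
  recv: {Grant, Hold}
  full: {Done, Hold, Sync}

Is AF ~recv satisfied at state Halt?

Sat(~recv) = {Halt, Done, Sync}
AF ~recv: least fixpoint, start Z0 = {Halt, Done, Sync}, add states with every successor in Z. Already a fixed point.
Sat(AF ~recv) = {Halt, Done, Sync}
Halt ∈ Sat(AF ~recv) = {Halt, Done, Sync}, so the formula holds at Halt.

Yes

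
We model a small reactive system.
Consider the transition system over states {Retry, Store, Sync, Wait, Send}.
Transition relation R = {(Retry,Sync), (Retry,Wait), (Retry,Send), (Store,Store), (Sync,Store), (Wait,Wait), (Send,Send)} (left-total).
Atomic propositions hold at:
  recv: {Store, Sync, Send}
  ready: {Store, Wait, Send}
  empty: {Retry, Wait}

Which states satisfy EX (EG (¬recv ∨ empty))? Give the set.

{Retry, Wait}

Sat(¬recv) = {Retry, Wait}
Sat(¬recv ∨ empty) = {Retry, Wait}
EG (¬recv ∨ empty): greatest fixpoint, start Z0 = {Retry, Wait}, keep only states in Sat with some successor in Z. Already a fixed point.
Sat(EG (¬recv ∨ empty)) = {Retry, Wait}
Sat(EX (EG (¬recv ∨ empty))) = {s : some successor in {Retry, Wait}} = {Retry, Wait}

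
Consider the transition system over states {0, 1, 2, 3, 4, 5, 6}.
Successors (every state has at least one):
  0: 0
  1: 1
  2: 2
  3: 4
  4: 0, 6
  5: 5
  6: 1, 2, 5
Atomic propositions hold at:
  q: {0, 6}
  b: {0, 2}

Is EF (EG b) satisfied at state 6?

EG b: greatest fixpoint, start Z0 = {0, 2}, keep only states in Sat with some successor in Z. Already a fixed point.
Sat(EG b) = {0, 2}
EF (EG b): least fixpoint, start Z0 = {0, 2}, add states with some successor in Z. Z1 = {0, 2, 4, 6}; Z2 = {0, 2, 3, 4, 6}; fixed.
Sat(EF (EG b)) = {0, 2, 3, 4, 6}
6 ∈ Sat(EF (EG b)) = {0, 2, 3, 4, 6}, so the formula holds at 6.

Yes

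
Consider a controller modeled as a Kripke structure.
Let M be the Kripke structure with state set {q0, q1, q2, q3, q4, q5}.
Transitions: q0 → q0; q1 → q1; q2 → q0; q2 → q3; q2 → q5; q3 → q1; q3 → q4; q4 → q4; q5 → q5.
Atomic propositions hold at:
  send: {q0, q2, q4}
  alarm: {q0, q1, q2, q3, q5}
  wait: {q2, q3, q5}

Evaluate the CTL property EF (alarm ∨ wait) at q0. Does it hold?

Yes

Sat(alarm ∨ wait) = {q0, q1, q2, q3, q5}
EF (alarm ∨ wait): least fixpoint, start Z0 = {q0, q1, q2, q3, q5}, add states with some successor in Z. Already a fixed point.
Sat(EF (alarm ∨ wait)) = {q0, q1, q2, q3, q5}
q0 ∈ Sat(EF (alarm ∨ wait)) = {q0, q1, q2, q3, q5}, so the formula holds at q0.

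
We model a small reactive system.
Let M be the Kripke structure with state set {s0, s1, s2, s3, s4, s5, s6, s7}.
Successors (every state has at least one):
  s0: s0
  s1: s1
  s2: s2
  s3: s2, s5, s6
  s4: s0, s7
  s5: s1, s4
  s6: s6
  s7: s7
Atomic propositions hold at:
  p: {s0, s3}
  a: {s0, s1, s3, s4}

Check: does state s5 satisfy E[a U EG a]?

EG a: greatest fixpoint, start Z0 = {s0, s1, s3, s4}, keep only states in Sat with some successor in Z. Z1 = {s0, s1, s4}; fixed.
Sat(EG a) = {s0, s1, s4}
E[a U EG a]: least fixpoint, start Z0 = Sat(EG a) = {s0, s1, s4}, add states in Sat(a) with some successor in Z. Already a fixed point.
Sat(E[a U EG a]) = {s0, s1, s4}
s5 ∉ Sat(E[a U EG a]) = {s0, s1, s4}, so the formula does not hold at s5.

No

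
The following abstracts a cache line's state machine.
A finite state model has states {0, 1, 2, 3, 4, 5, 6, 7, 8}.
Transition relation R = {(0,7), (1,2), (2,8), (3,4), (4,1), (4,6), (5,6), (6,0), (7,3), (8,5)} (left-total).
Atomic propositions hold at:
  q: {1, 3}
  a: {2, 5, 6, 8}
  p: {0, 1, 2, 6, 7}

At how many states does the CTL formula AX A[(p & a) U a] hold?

4

Sat(p & a) = {2, 6}
A[(p & a) U a]: least fixpoint, start Z0 = Sat(a) = {2, 5, 6, 8}, add states in Sat(p & a) with every successor in Z. Already a fixed point.
Sat(A[(p & a) U a]) = {2, 5, 6, 8}
Sat(AX A[(p & a) U a]) = {s : every successor in {2, 5, 6, 8}} = {1, 2, 5, 8}
|Sat(AX A[(p & a) U a])| = |{1, 2, 5, 8}| = 4.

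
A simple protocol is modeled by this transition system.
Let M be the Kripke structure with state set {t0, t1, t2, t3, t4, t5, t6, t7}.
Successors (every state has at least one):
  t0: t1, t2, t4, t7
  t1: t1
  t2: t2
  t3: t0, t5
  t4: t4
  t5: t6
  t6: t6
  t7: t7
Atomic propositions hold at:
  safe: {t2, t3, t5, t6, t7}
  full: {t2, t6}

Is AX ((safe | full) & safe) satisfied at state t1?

Sat(safe | full) = {t2, t3, t5, t6, t7}
Sat((safe | full) & safe) = {t2, t3, t5, t6, t7}
Sat(AX ((safe | full) & safe)) = {s : every successor in {t2, t3, t5, t6, t7}} = {t2, t5, t6, t7}
t1 ∉ Sat(AX ((safe | full) & safe)) = {t2, t5, t6, t7}, so the formula does not hold at t1.

No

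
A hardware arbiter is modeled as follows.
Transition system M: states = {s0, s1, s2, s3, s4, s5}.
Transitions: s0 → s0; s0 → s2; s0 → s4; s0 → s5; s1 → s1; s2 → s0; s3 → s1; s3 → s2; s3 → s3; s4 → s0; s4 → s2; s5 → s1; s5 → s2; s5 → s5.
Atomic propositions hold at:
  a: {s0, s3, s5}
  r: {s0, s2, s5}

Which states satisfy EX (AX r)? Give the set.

Sat(AX r) = {s : every successor in {s0, s2, s5}} = {s2, s4}
Sat(EX (AX r)) = {s : some successor in {s2, s4}} = {s0, s3, s4, s5}

{s0, s3, s4, s5}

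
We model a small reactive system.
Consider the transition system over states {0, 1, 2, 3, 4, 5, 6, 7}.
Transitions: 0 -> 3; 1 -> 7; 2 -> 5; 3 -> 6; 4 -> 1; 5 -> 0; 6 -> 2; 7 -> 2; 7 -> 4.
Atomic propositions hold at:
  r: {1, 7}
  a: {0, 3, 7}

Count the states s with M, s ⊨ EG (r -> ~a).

5

Sat(~a) = {1, 2, 4, 5, 6}
Sat(r -> ~a) = {0, 1, 2, 3, 4, 5, 6}
EG (r -> ~a): greatest fixpoint, start Z0 = {0, 1, 2, 3, 4, 5, 6}, keep only states in Sat with some successor in Z. Z1 = {0, 2, 3, 4, 5, 6}; Z2 = {0, 2, 3, 5, 6}; fixed.
Sat(EG (r -> ~a)) = {0, 2, 3, 5, 6}
|Sat(EG (r -> ~a))| = |{0, 2, 3, 5, 6}| = 5.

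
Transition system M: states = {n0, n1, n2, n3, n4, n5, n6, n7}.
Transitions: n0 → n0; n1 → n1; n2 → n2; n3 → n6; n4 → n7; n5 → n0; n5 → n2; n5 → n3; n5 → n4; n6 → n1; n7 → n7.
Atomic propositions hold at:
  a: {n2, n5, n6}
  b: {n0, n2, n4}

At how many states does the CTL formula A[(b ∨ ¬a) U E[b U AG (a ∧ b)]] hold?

1

Sat(¬a) = {n0, n1, n3, n4, n7}
Sat(b ∨ ¬a) = {n0, n1, n2, n3, n4, n7}
Sat(a ∧ b) = {n2}
AG (a ∧ b): greatest fixpoint, start Z0 = {n2}, keep only states in Sat with every successor in Z. Already a fixed point.
Sat(AG (a ∧ b)) = {n2}
E[b U AG (a ∧ b)]: least fixpoint, start Z0 = Sat(AG (a ∧ b)) = {n2}, add states in Sat(b) with some successor in Z. Already a fixed point.
Sat(E[b U AG (a ∧ b)]) = {n2}
A[(b ∨ ¬a) U E[b U AG (a ∧ b)]]: least fixpoint, start Z0 = Sat(E[b U AG (a ∧ b)]) = {n2}, add states in Sat(b ∨ ¬a) with every successor in Z. Already a fixed point.
Sat(A[(b ∨ ¬a) U E[b U AG (a ∧ b)]]) = {n2}
|Sat(A[(b ∨ ¬a) U E[b U AG (a ∧ b)]])| = |{n2}| = 1.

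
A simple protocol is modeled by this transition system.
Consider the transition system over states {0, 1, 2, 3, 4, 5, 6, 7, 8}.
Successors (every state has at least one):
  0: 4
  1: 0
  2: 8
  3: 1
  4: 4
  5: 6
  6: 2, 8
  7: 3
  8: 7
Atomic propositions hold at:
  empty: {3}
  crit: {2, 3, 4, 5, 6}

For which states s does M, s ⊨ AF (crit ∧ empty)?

{2, 3, 5, 6, 7, 8}

Sat(crit ∧ empty) = {3}
AF (crit ∧ empty): least fixpoint, start Z0 = {3}, add states with every successor in Z. Z1 = {3, 7}; Z2 = {3, 7, 8}; Z3 = {2, 3, 7, 8}; Z4 = {2, 3, 6, 7, 8}; Z5 = {2, 3, 5, 6, 7, 8}; fixed.
Sat(AF (crit ∧ empty)) = {2, 3, 5, 6, 7, 8}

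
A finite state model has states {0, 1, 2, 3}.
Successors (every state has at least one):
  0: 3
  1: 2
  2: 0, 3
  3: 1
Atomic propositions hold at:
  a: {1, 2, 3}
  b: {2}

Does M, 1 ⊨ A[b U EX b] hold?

Sat(EX b) = {s : some successor in {2}} = {1}
A[b U EX b]: least fixpoint, start Z0 = Sat(EX b) = {1}, add states in Sat(b) with every successor in Z. Already a fixed point.
Sat(A[b U EX b]) = {1}
1 ∈ Sat(A[b U EX b]) = {1}, so the formula holds at 1.

Yes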